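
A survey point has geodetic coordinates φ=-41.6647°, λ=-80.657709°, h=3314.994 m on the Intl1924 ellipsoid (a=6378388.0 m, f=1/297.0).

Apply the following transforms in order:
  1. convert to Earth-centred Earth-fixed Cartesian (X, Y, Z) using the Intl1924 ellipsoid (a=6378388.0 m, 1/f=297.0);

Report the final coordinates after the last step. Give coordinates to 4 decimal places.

start: φ=-41.664700°, λ=-80.657709°, h=3314.994 m
→ ECEF (a=6378388.000, f=1/297.0): X=775060.1855, Y=-4711203.0265, Z=-4220131.0499

X=775060.1855 m, Y=-4711203.0265 m, Z=-4220131.0499 m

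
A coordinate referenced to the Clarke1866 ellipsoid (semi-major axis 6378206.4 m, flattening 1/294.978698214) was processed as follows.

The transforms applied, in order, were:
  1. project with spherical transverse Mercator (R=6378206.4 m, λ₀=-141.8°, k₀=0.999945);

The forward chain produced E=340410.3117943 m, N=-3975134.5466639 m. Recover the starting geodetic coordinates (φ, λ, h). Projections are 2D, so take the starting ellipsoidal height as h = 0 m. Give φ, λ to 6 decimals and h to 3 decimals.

φ=-35.652241°, λ=-138.037382°, h=0.000 m

start: E=340410.3118, N=-3975134.5467 m
→ tm⁻¹: φ=-35.65224100°, λ=-138.03738200°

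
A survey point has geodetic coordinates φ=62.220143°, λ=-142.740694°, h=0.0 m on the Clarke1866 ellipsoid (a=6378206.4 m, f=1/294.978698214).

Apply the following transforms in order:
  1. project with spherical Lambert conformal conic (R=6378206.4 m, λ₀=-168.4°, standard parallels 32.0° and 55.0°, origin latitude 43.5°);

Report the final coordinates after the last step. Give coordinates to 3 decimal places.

start: φ=62.220143°, λ=-142.740694°, h=0.000 m
→ lcc (R=6378206.4, λ₀=-168.4°): E=1362327.1180, N=2293684.0700

E=1362327.118 m, N=2293684.070 m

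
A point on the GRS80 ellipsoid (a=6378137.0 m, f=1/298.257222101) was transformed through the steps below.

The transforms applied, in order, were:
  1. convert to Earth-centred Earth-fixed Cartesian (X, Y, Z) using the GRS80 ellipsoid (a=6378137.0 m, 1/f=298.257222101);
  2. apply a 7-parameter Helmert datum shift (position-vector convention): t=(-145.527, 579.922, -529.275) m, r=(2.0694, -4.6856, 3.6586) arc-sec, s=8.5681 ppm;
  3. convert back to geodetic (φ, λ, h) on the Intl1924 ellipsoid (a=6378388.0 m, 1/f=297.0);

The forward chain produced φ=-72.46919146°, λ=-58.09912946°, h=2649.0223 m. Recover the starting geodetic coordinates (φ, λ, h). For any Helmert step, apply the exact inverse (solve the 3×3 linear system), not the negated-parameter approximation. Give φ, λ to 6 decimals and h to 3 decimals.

start: φ=-72.469191°, λ=-58.099129°, h=2649.022 m
→ ECEF (a=6378388.000, f=1/297.0): X=1018846.6348, Y=-1636790.1358, Z=-6062331.5645
→ Helmert⁻¹: X=1018816.6857, Y=-1637434.9159, Z=-6061757.0677
→ geod (Bowring, a=6378137.000): φ=-72.46262900°, λ=-58.11000800°, h=2429.3260 m

φ=-72.462629°, λ=-58.110008°, h=2429.326 m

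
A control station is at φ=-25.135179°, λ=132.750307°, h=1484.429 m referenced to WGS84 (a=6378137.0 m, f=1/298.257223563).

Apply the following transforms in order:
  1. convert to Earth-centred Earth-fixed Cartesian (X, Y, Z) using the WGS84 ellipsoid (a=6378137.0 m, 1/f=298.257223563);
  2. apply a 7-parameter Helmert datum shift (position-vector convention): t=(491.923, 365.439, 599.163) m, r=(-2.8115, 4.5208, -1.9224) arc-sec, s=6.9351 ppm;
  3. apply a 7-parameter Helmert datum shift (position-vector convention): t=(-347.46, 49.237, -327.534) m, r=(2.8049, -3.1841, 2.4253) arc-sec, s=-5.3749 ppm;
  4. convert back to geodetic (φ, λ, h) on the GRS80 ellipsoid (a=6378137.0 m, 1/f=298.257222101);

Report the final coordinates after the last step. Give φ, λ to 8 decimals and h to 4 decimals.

start: φ=-25.135179°, λ=132.750307°, h=1484.429 m
→ ECEF (a=6378137.000, f=1/298.257223563): X=-3922821.4527, Y=4243638.7221, Z=-2693268.8326
→ Helmert 7p (PV): X=-3922376.2136, Y=4244033.4414, Z=-2692660.2123
→ Helmert 7p (PV): X=-3922710.9269, Y=4244050.3634, Z=-2692976.1104
→ geod (Bowring, a=6378137.000): φ=-25.13191612°, λ=132.74673213°, h=1565.8459 m

φ=-25.13191612°, λ=132.74673213°, h=1565.8459 m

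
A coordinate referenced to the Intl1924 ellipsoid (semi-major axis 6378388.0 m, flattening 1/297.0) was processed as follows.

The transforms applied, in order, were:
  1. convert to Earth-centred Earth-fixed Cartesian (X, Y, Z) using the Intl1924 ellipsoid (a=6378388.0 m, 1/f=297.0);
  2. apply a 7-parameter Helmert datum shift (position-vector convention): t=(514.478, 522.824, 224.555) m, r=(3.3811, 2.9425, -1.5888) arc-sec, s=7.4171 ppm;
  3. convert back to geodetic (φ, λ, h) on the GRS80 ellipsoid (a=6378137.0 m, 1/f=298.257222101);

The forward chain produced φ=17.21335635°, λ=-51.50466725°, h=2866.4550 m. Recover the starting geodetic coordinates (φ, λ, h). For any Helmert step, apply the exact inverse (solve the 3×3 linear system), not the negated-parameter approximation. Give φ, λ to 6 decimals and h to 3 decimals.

start: φ=17.213356°, λ=-51.504667°, h=2866.455 m
→ ECEF (a=6378137.000, f=1/298.257222101): X=3795071.3200, Y=-4771856.3530, Z=1876249.2682
→ Helmert⁻¹: X=3794538.6928, Y=-4772283.7980, Z=1876143.1576
→ geod (Bowring, a=6378388.000): φ=17.21289800°, λ=-51.51108500°, h=2594.9420 m

φ=17.212898°, λ=-51.511085°, h=2594.942 m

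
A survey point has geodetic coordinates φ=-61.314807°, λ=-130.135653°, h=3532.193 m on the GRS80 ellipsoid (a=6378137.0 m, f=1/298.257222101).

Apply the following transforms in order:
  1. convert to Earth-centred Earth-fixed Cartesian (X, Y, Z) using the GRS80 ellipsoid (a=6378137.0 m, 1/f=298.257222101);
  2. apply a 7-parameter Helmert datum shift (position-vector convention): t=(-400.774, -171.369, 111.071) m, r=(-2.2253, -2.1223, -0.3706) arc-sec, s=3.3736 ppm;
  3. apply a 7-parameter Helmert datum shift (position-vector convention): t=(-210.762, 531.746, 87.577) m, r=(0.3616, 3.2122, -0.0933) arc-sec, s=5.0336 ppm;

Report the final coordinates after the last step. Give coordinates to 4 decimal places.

X=-1980290.9887 m, Y=-2347622.3290 m, Z=-5575180.3390 m

start: φ=-61.314807°, λ=-130.135653°, h=3532.193 m
→ ECEF (a=6378137.000, f=1/298.257222101): X=-1979628.0682, Y=-2347917.0415, Z=-5575363.7944
→ Helmert 7p (PV): X=-1979982.3730, Y=-2348152.9249, Z=-5575266.5706
→ Helmert 7p (PV): X=-1980290.9887, Y=-2347622.3290, Z=-5575180.3390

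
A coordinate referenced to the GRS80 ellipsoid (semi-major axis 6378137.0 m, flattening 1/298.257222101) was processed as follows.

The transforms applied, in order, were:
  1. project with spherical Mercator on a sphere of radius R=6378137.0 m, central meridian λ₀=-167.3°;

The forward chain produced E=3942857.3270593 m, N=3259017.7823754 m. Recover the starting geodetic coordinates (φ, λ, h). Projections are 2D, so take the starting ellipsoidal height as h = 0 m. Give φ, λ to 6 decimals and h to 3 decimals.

φ=28.079636°, λ=-131.880710°, h=0.000 m

start: E=3942857.3271, N=3259017.7824 m
→ merc⁻¹: φ=28.07963600°, λ=-131.88071000°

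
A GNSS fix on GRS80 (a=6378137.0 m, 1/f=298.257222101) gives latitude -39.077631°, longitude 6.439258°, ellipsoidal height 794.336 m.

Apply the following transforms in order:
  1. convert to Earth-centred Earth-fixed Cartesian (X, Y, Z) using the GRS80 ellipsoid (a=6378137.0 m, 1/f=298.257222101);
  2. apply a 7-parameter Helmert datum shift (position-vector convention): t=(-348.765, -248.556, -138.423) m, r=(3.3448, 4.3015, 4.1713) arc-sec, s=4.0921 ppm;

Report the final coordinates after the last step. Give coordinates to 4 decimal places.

start: φ=-39.077631°, λ=6.439258°, h=794.336 m
→ ECEF (a=6378137.000, f=1/298.257222101): X=4927234.0264, Y=556096.6371, Z=-3999511.7514
→ Helmert 7p (PV): X=4926810.7709, Y=556014.8573, Z=-3999760.2773

X=4926810.7709 m, Y=556014.8573 m, Z=-3999760.2773 m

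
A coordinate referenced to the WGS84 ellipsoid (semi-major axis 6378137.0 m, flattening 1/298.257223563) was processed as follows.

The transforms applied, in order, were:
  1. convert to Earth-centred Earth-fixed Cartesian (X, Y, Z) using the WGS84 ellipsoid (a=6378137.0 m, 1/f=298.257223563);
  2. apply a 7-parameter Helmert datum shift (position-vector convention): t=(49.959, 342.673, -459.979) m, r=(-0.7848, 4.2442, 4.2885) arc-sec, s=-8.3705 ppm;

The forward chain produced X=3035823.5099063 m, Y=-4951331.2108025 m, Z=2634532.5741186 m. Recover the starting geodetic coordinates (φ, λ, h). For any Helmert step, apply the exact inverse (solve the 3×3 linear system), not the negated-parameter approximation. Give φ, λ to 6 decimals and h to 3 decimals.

start: X=3035823.5099, Y=-4951331.2108, Z=2634532.5741 m
→ Helmert⁻¹: X=3035641.7881, Y=-4951788.4728, Z=2635058.2316
→ geod (Bowring, a=6378137.000): φ=24.54778600°, λ=-58.49005900°, h=3526.7260 m

φ=24.547786°, λ=-58.490059°, h=3526.726 m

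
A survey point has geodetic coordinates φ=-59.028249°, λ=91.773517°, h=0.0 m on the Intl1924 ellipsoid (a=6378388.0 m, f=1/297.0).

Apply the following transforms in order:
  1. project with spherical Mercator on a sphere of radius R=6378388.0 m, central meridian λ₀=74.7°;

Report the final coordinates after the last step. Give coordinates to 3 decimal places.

E=1900690.014 m, N=-8186817.250 m

start: φ=-59.028249°, λ=91.773517°, h=0.000 m
→ merc (R=6378388.0, λ₀=74.7°): E=1900690.0138, N=-8186817.2501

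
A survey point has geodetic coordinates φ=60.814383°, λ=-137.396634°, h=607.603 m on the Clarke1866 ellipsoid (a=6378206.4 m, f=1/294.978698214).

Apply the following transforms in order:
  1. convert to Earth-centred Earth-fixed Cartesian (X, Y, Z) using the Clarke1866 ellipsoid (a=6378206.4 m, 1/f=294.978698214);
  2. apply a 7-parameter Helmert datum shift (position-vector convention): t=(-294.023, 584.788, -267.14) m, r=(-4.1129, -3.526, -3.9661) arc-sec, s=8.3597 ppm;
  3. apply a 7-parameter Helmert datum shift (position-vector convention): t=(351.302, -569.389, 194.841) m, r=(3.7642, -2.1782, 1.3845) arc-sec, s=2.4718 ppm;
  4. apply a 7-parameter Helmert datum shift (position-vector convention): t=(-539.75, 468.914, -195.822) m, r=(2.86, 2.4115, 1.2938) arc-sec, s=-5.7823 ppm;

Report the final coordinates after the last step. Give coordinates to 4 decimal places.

X=-2296080.6539 m, Y=-2110634.9767 m, Z=5545317.5275 m

start: φ=60.814383°, λ=-137.396634°, h=607.603 m
→ ECEF (a=6378206.400, f=1/294.978698214): X=-2295484.8795, Y=-2111055.4478, Z=5545619.9834
→ Helmert 7p (PV): X=-2295933.4848, Y=-2110333.5892, Z=5545402.0572
→ Helmert 7p (PV): X=-2295632.2535, Y=-2111024.8057, Z=5545547.8474
→ Helmert 7p (PV): X=-2296080.6539, Y=-2110634.9767, Z=5545317.5275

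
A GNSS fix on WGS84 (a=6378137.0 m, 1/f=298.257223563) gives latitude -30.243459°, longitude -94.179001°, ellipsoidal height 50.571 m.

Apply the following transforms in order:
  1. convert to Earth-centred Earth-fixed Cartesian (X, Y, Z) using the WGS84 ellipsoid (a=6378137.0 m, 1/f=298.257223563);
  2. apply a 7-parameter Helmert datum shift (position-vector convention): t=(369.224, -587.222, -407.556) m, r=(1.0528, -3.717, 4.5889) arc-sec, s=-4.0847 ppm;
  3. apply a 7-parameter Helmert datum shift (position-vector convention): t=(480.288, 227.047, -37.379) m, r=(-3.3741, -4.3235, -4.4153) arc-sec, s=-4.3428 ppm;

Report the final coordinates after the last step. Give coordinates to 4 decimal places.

start: φ=-30.243459°, λ=-94.179001°, h=50.571 m
→ ECEF (a=6378137.000, f=1/298.257223563): X=-401875.0531, Y=-5500094.1010, Z=-3193743.2150
→ Helmert 7p (PV): X=-401324.2714, Y=-5500651.4963, Z=-3194173.0405
→ Helmert 7p (PV): X=-400893.0343, Y=-5500444.2208, Z=-3194114.9801

X=-400893.0343 m, Y=-5500444.2208 m, Z=-3194114.9801 m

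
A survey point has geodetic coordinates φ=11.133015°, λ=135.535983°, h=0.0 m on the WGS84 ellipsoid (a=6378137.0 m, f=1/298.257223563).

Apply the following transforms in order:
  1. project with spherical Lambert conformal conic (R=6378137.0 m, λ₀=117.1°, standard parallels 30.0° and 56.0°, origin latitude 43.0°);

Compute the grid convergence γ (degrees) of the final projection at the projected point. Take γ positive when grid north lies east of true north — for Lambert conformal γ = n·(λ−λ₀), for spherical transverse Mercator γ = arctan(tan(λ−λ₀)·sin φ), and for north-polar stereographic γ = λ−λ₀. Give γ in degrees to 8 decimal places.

12.68475362

start: φ=11.133015°, λ=135.535983°, h=0.000 m
→ into lcc (λ₀=117.1°): φ=11.13301500°, λ−λ₀=18.43598300°
convergence γ = 12.68475362°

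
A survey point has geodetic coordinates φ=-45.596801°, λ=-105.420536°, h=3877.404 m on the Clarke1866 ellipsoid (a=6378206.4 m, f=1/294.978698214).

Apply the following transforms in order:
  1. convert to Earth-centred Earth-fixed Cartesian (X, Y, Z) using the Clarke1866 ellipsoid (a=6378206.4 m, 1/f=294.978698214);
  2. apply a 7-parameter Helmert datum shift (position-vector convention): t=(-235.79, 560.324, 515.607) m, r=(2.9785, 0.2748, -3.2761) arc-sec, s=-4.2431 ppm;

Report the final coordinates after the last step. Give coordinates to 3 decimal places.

X=-1189761.512 m, Y=-4311593.000 m, Z=-4536096.096 m

start: φ=-45.596801°, λ=-105.420536°, h=3877.404 m
→ ECEF (a=6378206.400, f=1/294.978698214): X=-1189456.2337, Y=-4312256.0222, Z=-4536570.2670
→ Helmert 7p (PV): X=-1189761.5118, Y=-4311593.0002, Z=-4536096.0957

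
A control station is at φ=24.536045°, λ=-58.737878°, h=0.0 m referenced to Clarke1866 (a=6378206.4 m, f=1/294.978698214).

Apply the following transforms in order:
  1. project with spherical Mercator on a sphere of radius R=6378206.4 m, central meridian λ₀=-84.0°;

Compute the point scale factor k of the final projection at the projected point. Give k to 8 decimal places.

1.09926324

start: φ=24.536045°, λ=-58.737878°, h=0.000 m
→ into merc (λ₀=-84.0°): φ=24.53604500°, λ−λ₀=25.26212200°
scale k = 1.09926324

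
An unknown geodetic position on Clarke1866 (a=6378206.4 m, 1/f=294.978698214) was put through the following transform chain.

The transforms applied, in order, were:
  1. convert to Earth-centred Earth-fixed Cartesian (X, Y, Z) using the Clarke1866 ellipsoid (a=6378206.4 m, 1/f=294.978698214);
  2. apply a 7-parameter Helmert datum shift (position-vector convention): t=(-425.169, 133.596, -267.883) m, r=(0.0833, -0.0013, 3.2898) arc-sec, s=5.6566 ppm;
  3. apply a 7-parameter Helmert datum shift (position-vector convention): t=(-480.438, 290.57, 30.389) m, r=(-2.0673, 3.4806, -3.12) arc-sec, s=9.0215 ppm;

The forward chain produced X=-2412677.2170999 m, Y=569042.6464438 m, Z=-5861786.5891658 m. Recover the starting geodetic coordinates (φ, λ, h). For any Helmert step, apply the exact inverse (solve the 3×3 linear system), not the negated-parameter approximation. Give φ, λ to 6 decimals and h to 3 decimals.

start: X=-2412677.2171, Y=569042.6464, Z=-5861786.5892 m
→ Helmert⁻¹: X=-2412084.7065, Y=568769.2100, Z=-5861799.0983
→ Helmert⁻¹: X=-2411636.8628, Y=568668.4945, Z=-5861498.2736
→ geod (Bowring, a=6378206.400): φ=-67.22435800°, λ=166.73191700°, h=3841.3290 m

φ=-67.224358°, λ=166.731917°, h=3841.329 m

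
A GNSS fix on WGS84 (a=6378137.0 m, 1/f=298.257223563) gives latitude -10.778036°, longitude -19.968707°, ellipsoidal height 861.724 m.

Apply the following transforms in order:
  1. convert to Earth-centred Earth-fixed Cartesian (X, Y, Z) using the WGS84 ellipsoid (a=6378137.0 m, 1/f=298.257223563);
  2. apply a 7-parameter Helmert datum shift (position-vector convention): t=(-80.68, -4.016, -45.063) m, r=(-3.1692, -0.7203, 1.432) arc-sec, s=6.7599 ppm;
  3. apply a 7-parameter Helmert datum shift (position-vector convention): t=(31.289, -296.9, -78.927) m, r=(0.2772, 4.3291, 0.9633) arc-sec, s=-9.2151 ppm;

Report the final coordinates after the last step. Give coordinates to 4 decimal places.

start: φ=-10.778036°, λ=-19.968707°, h=861.724 m
→ ECEF (a=6378137.000, f=1/298.257223563): X=5890411.8163, Y=-2140291.9618, Z=-1185057.0784
→ Helmert 7p (PV): X=5890389.9524, Y=-2140287.7595, Z=-1185056.6969
→ Helmert 7p (PV): X=5890352.0846, Y=-2140535.8348, Z=-1185251.2066

X=5890352.0846 m, Y=-2140535.8348 m, Z=-1185251.2066 m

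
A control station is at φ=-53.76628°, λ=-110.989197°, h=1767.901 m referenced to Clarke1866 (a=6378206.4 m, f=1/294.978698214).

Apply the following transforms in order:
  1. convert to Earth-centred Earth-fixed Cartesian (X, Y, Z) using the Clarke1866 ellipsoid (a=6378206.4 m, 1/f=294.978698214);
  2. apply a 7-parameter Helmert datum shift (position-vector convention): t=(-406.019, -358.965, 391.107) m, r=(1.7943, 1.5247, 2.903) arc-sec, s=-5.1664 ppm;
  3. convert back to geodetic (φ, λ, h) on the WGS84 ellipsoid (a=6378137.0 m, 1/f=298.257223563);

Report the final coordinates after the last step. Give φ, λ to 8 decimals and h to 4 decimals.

start: φ=-53.766280°, λ=-110.989197°, h=1767.901 m
→ ECEF (a=6378206.400, f=1/294.978698214): X=-1353753.0921, Y=-3528635.8337, Z=-5122633.5331
→ Helmert 7p (PV): X=-1354140.3208, Y=-3528951.0595, Z=-5122236.6492
→ geod (Bowring, a=6378137.000): φ=-53.75899561°, λ=-110.99296571°, h=1618.5610 m

φ=-53.75899561°, λ=-110.99296571°, h=1618.5610 m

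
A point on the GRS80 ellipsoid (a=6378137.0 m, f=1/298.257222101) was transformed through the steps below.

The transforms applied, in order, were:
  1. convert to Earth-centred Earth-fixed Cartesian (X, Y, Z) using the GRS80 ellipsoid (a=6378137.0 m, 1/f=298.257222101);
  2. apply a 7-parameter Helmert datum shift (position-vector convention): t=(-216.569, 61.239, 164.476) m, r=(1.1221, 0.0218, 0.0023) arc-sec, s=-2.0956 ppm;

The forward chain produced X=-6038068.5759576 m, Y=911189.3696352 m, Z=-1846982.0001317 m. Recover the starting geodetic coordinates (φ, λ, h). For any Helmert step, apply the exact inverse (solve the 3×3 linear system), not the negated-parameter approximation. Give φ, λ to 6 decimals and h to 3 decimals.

φ=-16.937674°, λ=171.418751°, h=3157.196 m

start: X=-6038068.5760, Y=911189.3696, Z=-1846982.0001 m
→ Helmert⁻¹: X=-6037864.4545, Y=911120.0586, Z=-1847155.9417
→ geod (Bowring, a=6378137.000): φ=-16.93767400°, λ=171.41875100°, h=3157.1960 m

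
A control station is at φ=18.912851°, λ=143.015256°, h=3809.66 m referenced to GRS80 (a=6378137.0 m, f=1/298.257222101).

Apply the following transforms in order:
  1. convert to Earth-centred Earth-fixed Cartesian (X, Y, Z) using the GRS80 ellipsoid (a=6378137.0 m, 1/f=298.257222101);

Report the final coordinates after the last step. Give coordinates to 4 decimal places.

start: φ=18.912851°, λ=143.015256°, h=3809.660 m
→ ECEF (a=6378137.000, f=1/298.257222101): X=-4824347.0908, Y=3633392.6939, Z=2055460.8073

X=-4824347.0908 m, Y=3633392.6939 m, Z=2055460.8073 m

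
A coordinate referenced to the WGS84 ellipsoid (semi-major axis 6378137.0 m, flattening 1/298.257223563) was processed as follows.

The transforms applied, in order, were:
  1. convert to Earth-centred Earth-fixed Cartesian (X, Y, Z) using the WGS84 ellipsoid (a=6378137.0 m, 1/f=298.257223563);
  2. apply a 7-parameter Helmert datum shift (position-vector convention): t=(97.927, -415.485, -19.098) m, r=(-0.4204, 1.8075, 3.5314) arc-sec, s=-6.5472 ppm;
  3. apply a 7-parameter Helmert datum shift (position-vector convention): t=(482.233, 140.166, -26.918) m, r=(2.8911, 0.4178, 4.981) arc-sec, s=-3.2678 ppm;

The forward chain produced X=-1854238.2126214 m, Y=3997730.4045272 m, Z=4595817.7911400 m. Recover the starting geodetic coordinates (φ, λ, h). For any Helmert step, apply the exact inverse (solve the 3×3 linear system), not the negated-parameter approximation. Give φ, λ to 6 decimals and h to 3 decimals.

start: X=-1854238.2126, Y=3997730.4045, Z=4595817.7911 m
→ Helmert⁻¹: X=-1854639.2765, Y=3997712.5056, Z=4595799.9371
→ Helmert⁻¹: X=-1854721.1687, Y=3998176.5544, Z=4595841.0210
→ geod (Bowring, a=6378137.000): φ=46.39108200°, λ=114.88619700°, h=694.8260 m

φ=46.391082°, λ=114.886197°, h=694.826 m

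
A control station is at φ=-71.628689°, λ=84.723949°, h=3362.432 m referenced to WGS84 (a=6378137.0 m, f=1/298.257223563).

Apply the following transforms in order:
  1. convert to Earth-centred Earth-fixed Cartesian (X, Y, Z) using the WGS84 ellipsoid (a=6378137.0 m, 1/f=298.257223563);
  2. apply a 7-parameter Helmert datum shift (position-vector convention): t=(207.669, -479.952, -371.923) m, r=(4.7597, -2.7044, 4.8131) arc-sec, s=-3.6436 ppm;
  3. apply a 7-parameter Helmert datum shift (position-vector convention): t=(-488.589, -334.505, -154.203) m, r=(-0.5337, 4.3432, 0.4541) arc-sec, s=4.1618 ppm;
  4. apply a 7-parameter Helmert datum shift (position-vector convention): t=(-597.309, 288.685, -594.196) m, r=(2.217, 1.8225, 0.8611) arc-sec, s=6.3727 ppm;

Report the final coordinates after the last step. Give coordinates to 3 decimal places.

start: φ=-71.628689°, λ=84.723949°, h=3362.432 m
→ ECEF (a=6378137.000, f=1/298.257223563): X=185505.9735, Y=2008822.5341, Z=-6033946.4278
→ Helmert 7p (PV): X=185745.2043, Y=2008478.8283, Z=-6034247.5785
→ Helmert 7p (PV): X=185125.9064, Y=2008137.4777, Z=-6034436.0028
→ Helmert 7p (PV): X=184468.0746, Y=2008504.5933, Z=-6035048.7060

X=184468.075 m, Y=2008504.593 m, Z=-6035048.706 m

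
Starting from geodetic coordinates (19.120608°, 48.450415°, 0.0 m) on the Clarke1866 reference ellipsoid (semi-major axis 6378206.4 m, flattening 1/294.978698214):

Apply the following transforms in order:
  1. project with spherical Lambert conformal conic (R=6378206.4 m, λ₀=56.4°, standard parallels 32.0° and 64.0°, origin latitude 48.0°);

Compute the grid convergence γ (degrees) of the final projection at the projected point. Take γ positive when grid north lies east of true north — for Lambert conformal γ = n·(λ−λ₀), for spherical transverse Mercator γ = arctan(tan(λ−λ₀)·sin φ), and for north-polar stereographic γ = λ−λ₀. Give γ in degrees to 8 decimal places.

start: φ=19.120608°, λ=48.450415°, h=0.000 m
→ into lcc (λ₀=56.4°): φ=19.12060800°, λ−λ₀=-7.94958500°
convergence γ = -5.98909823°

-5.98909823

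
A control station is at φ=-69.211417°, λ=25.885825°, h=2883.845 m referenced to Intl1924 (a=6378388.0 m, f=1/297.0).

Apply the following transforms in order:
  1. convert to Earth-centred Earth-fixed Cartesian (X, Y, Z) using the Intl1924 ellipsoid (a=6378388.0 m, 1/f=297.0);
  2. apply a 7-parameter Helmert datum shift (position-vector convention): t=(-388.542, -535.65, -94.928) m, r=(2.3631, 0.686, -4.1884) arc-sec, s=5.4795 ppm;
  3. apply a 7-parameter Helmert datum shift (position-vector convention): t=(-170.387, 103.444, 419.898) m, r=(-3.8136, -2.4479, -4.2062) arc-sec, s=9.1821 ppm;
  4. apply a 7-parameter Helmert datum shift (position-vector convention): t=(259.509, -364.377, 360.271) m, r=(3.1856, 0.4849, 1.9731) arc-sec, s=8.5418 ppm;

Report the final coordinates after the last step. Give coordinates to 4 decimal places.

start: φ=-69.211417°, λ=25.885825°, h=2883.845 m
→ ECEF (a=6378388.000, f=1/297.0): X=2043614.0172, Y=991700.9245, Z=-5943218.4657
→ Helmert 7p (PV): X=2043237.0445, Y=991197.3004, Z=-5943341.3947
→ Helmert 7p (PV): X=2043176.1664, Y=991158.2926, Z=-5942970.1464
→ Helmert 7p (PV): X=2043429.6752, Y=990913.7121, Z=-5942650.1346

X=2043429.6752 m, Y=990913.7121 m, Z=-5942650.1346 m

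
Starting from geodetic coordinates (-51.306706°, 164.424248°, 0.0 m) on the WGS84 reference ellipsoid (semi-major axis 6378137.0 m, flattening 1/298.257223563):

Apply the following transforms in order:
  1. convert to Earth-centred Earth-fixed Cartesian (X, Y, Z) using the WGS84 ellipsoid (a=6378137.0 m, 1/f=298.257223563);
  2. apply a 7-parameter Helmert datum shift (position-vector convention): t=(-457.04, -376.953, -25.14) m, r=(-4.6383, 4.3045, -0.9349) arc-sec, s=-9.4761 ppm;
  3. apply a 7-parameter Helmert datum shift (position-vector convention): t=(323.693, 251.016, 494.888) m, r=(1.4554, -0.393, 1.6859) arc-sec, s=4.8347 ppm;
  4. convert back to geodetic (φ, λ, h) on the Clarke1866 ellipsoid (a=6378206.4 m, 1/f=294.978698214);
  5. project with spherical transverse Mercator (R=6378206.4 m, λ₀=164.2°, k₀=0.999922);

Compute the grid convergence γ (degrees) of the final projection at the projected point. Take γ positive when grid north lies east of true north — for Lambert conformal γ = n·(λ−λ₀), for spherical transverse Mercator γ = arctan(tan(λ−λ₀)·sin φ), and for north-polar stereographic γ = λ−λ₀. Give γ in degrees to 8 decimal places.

start: φ=-51.306706°, λ=164.424248°, h=0.000 m
→ ECEF (a=6378137.000, f=1/298.257223563): X=-3848728.0260, Y=1072828.5954, Z=-4954946.8448
→ Helmert 7p (PV): X=-3849247.1353, Y=1072347.4991, Z=-4954868.8382
→ Helmert 7p (PV): X=-3848941.3765, Y=1072607.1993, Z=-4954397.6731
→ geod (Bowring, a=6378206.400): φ=-51.30468365°, λ=164.42812765°, h=-261.9637 m
→ into tm (λ₀=164.2°): φ=-51.30468365°, λ−λ₀=0.22812765°
convergence γ = -0.17804978°

-0.17804978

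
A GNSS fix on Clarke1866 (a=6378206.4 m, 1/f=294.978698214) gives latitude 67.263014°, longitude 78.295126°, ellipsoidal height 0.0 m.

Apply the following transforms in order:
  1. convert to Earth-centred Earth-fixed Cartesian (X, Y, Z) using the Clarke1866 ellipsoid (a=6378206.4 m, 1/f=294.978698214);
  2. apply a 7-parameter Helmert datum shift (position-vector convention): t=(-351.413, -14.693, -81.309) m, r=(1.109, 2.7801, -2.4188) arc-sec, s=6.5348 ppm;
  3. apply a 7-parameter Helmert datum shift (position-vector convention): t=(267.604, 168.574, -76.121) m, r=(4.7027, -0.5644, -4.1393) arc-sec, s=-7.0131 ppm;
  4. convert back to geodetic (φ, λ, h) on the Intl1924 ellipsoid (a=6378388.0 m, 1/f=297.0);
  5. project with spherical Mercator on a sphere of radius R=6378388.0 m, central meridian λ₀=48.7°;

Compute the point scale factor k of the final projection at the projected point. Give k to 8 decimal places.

start: φ=67.263014°, λ=78.295126°, h=0.000 m
→ ECEF (a=6378206.400, f=1/294.978698214): X=501559.7576, Y=2420903.3483, Z=5859624.1092
→ Helmert 7p (PV): X=501318.9898, Y=2420867.0888, Z=5859587.3477
→ Helmert 7p (PV): X=501615.6260, Y=2420875.0309, Z=5859526.6983
→ geod (Bowring, a=6378388.000): φ=67.26187293°, λ=78.29372503°, h=-402.3671 m
→ into merc (λ₀=48.7°): φ=67.26187293°, λ−λ₀=29.59372503°
scale k = 2.58718923

2.58718923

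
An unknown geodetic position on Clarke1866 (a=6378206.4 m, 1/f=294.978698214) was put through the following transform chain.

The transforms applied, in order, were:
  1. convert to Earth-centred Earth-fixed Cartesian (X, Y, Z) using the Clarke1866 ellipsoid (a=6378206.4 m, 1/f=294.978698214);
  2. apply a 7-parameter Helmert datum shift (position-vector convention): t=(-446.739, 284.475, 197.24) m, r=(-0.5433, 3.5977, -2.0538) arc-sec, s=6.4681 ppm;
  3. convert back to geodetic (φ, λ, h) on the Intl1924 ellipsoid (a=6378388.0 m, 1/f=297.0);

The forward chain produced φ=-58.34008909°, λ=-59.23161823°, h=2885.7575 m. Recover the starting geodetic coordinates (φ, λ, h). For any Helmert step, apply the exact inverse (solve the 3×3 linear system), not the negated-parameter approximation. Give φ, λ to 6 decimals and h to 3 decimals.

start: φ=-58.340089°, λ=-59.231618°, h=2885.757 m
→ ECEF (a=6378388.000, f=1/297.0): X=1717623.7967, Y=-2884959.2584, Z=-5408285.9924
→ Helmert⁻¹: X=1718182.4858, Y=-2885193.7176, Z=-5408425.8808
→ geod (Bowring, a=6378206.400): φ=-58.33820300°, λ=-59.22547400°, h=3548.2690 m

φ=-58.338203°, λ=-59.225474°, h=3548.269 m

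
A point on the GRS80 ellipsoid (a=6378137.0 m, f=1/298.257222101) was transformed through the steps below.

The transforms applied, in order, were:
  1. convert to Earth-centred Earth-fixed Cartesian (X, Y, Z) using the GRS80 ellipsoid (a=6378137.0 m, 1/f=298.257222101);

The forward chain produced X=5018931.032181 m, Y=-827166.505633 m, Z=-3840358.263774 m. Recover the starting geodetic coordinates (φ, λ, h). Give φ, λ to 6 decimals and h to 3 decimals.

φ=-37.237571°, λ=-9.358748°, h=3208.541 m

start: X=5018931.0322, Y=-827166.5056, Z=-3840358.2638 m
→ geod (Bowring, a=6378137.000): φ=-37.23757100°, λ=-9.35874800°, h=3208.5410 m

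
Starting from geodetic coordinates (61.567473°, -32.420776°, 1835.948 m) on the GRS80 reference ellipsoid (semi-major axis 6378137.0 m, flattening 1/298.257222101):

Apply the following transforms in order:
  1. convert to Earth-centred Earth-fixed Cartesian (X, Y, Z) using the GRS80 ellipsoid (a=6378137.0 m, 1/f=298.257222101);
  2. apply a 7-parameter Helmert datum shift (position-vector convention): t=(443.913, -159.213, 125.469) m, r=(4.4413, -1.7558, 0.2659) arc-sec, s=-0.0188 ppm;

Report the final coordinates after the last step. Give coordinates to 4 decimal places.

start: φ=61.567473°, λ=-32.420776°, h=1835.948 m
→ ECEF (a=6378137.000, f=1/298.257222101): X=2570847.7907, Y=-1632817.5756, Z=5587339.9756
→ Helmert 7p (PV): X=2571246.1988, Y=-1633093.7506, Z=5587452.0656

X=2571246.1988 m, Y=-1633093.7506 m, Z=5587452.0656 m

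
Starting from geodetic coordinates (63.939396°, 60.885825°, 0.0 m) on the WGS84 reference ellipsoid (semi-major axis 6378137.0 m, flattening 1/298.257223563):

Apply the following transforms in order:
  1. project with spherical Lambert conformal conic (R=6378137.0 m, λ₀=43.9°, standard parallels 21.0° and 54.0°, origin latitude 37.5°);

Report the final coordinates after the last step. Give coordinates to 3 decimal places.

E=896269.344 m, N=3014107.707 m

start: φ=63.939396°, λ=60.885825°, h=0.000 m
→ lcc (R=6378137.0, λ₀=43.9°): E=896269.3442, N=3014107.7070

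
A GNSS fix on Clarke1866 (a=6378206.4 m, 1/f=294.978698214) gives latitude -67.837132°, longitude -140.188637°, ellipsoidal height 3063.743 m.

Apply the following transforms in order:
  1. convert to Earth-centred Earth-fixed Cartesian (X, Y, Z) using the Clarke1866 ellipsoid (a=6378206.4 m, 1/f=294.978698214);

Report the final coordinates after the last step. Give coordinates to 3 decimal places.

X=-1854552.283 m, Y=-1545777.924 m, Z=-5886914.093 m

start: φ=-67.837132°, λ=-140.188637°, h=3063.743 m
→ ECEF (a=6378206.400, f=1/294.978698214): X=-1854552.2826, Y=-1545777.9243, Z=-5886914.0930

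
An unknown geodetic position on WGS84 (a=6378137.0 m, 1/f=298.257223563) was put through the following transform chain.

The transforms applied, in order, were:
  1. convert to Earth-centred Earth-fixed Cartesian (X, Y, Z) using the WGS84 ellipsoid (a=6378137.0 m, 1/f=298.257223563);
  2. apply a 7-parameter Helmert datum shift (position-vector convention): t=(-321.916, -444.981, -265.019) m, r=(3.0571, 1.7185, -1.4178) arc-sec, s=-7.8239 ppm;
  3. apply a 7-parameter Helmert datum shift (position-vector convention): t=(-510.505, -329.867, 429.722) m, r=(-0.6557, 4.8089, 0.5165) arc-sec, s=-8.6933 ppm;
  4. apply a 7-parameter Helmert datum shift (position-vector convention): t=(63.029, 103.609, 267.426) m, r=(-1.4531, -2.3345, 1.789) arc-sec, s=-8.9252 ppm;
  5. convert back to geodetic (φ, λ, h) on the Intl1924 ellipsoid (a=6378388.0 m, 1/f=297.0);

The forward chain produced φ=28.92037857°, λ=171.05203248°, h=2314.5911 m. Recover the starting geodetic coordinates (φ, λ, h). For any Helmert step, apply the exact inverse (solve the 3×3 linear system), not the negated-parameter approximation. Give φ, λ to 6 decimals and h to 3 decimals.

start: φ=28.920379°, λ=171.052032°, h=2314.591 m
→ ECEF (a=6378388.000, f=1/297.0): X=-5521352.8211, Y=869357.1805, Z=3067342.6569
→ Helmert⁻¹: X=-5521422.8766, Y=869287.6112, Z=3067171.2207
→ Helmert⁻¹: X=-5521029.6856, Y=869629.1145, Z=3066642.2051
→ Helmert⁻¹: X=-5520782.4959, Y=870088.4096, Z=3066872.3272
→ geod (Bowring, a=6378137.000): φ=28.91793000°, λ=171.04371800°, h=1923.3110 m

φ=28.917930°, λ=171.043718°, h=1923.311 m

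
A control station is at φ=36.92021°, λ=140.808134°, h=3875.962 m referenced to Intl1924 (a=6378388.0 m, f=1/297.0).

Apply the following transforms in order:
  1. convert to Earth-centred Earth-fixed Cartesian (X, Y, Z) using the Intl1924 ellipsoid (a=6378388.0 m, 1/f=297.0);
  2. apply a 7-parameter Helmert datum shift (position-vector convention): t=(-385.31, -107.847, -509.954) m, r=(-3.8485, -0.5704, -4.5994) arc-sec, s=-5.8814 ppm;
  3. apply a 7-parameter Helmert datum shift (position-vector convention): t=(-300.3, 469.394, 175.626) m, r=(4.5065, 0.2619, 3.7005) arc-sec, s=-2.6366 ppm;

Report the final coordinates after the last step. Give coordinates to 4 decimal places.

X=-3960016.5411 m, Y=3228589.1168 m, Z=3812344.4504 m

start: φ=36.920210°, λ=140.808134°, h=3875.962 m
→ ECEF (a=6378388.000, f=1/297.0): X=-3959373.0224, Y=3228249.9688, Z=3812706.8756
→ Helmert 7p (PV): X=-3959673.6045, Y=3228282.5601, Z=3812103.3160
→ Helmert 7p (PV): X=-3960016.5411, Y=3228589.1168, Z=3812344.4504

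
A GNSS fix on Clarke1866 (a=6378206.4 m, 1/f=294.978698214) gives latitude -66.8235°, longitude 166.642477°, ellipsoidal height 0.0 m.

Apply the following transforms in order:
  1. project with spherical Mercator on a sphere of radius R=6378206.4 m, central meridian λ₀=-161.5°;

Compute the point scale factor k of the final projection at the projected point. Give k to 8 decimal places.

start: φ=-66.823500°, λ=166.642477°, h=0.000 m
→ into merc (λ₀=-161.5°): φ=-66.82350000°, λ−λ₀=-31.85752300°
scale k = 2.54087705

2.54087705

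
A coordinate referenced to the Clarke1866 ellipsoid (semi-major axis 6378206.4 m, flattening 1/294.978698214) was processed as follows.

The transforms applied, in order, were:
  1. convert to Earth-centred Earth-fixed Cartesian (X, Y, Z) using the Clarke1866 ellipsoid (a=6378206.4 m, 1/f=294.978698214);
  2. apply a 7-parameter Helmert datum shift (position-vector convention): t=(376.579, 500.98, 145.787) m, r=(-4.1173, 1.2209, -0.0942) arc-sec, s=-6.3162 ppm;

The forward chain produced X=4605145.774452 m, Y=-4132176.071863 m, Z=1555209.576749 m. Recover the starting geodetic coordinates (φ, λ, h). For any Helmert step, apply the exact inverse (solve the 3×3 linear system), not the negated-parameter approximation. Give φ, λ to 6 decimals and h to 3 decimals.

start: X=4605145.7745, Y=-4132176.0719, Z=1555209.5767 m
→ Helmert⁻¹: X=4604790.9634, Y=-4132732.0919, Z=1555018.3736
→ geod (Bowring, a=6378206.400): φ=14.19969400°, λ=-41.90750900°, h=2869.3520 m

φ=14.199694°, λ=-41.907509°, h=2869.352 m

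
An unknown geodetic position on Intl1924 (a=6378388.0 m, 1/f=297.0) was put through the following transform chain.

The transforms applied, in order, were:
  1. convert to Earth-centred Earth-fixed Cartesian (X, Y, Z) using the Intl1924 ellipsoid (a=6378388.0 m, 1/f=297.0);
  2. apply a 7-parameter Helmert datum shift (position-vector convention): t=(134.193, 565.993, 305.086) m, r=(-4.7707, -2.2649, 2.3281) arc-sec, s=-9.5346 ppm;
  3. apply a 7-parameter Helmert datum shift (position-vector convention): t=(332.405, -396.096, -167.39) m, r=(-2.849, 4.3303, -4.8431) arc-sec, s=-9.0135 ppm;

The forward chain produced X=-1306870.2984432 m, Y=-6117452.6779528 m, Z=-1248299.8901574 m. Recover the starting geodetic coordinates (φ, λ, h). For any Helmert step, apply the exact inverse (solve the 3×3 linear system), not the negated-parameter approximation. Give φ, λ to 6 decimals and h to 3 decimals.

start: X=-1306870.2984, Y=-6117452.6780, Z=-1248299.8902 m
→ Helmert⁻¹: X=-1307044.6501, Y=-6117125.1666, Z=-1248255.6821
→ Helmert⁻¹: X=-1307274.0683, Y=-6117705.8536, Z=-1248699.8146
→ geod (Bowring, a=6378388.000): φ=-11.36262900°, λ=-102.06195400°, h=1666.2420 m

φ=-11.362629°, λ=-102.061954°, h=1666.242 m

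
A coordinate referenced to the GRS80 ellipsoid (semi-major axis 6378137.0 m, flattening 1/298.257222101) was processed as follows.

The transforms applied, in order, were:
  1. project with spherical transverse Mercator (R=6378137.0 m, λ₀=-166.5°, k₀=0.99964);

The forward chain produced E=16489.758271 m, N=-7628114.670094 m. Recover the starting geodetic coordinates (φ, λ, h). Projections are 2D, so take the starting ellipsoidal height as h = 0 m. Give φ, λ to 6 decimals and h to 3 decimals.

start: E=16489.7583, N=-7628114.6701 m
→ tm⁻¹: φ=-68.54871000°, λ=-166.09480400°

φ=-68.548710°, λ=-166.094804°, h=0.000 m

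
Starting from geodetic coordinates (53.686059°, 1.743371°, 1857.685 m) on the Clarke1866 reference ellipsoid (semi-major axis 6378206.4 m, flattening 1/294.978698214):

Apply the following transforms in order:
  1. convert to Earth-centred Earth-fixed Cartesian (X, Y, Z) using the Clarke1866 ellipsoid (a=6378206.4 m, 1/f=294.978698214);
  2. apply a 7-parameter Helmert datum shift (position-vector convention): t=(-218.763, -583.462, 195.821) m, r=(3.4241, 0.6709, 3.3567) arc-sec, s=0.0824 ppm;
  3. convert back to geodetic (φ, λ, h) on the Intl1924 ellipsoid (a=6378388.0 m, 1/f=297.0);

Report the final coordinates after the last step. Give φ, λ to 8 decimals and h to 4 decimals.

φ=53.68739681°, λ=1.73428687°, h=1599.3294 m

start: φ=53.686059°, λ=1.743371°, h=1857.685 m
→ ECEF (a=6378206.400, f=1/294.978698214): X=3784907.7993, Y=115201.0791, Z=5117421.8139
→ Helmert 7p (PV): X=3784704.1185, Y=114594.2694, Z=5117607.6582
→ geod (Bowring, a=6378388.000): φ=53.68739681°, λ=1.73428687°, h=1599.3294 m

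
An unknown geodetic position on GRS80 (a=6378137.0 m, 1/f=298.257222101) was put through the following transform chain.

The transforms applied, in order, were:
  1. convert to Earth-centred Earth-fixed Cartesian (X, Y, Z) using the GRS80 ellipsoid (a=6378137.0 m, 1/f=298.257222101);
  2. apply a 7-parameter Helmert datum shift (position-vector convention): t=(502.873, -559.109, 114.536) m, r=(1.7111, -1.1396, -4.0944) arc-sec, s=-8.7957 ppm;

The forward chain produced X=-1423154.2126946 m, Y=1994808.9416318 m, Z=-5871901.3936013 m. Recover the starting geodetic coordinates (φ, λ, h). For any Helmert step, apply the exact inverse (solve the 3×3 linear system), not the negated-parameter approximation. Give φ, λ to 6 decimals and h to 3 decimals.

start: X=-1423154.2127, Y=1994808.9416, Z=-5871901.3936 m
→ Helmert⁻¹: X=-1423741.6580, Y=1995308.6272, Z=-5872076.2648
→ geod (Bowring, a=6378137.000): φ=-67.47928000°, λ=125.50955000°, h=3229.9940 m

φ=-67.479280°, λ=125.509550°, h=3229.994 m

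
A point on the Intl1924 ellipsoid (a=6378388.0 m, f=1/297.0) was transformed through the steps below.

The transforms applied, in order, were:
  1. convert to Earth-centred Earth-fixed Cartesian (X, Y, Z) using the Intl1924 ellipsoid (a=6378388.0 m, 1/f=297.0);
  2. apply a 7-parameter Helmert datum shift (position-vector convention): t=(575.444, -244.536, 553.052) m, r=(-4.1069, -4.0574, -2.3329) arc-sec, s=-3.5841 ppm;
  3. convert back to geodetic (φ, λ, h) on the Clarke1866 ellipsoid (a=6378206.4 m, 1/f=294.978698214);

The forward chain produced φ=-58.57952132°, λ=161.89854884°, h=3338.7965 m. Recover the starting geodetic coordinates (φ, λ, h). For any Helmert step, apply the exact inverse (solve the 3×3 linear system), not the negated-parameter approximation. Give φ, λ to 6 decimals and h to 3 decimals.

φ=-58.574745°, λ=161.897082°, h=3869.631 m

start: φ=-58.579521°, λ=161.898549°, h=3338.797 m
→ ECEF (a=6378206.400, f=1/294.978698214): X=-3169961.2266, Y=1036191.9017, Z=-5422316.0821
→ Helmert⁻¹: X=-3170666.4284, Y=1036512.2640, Z=-5422805.5629
→ geod (Bowring, a=6378388.000): φ=-58.57474500°, λ=161.89708200°, h=3869.6310 m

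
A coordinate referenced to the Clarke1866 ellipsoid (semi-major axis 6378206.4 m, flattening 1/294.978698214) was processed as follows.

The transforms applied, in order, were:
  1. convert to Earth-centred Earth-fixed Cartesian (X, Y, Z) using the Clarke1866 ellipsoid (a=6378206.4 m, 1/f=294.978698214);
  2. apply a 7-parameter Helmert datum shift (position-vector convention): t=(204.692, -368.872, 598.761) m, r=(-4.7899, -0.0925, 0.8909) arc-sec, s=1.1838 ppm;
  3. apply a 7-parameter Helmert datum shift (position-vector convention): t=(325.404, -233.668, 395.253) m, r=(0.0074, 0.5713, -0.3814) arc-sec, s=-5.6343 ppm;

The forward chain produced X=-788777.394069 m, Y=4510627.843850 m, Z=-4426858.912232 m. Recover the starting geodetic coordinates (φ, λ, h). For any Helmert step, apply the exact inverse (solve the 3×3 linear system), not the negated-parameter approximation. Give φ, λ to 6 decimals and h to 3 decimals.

φ=-44.226949°, λ=99.923811°, h=2545.890 m

start: X=-788777.3941, Y=4510627.8439, Z=-4426858.9122 m
→ Helmert⁻¹: X=-789103.3227, Y=4510885.3096, Z=-4427281.4573
→ Helmert⁻¹: X=-789289.5805, Y=4511355.0724, Z=-4427769.8595
→ geod (Bowring, a=6378206.400): φ=-44.22694900°, λ=99.92381100°, h=2545.8900 m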